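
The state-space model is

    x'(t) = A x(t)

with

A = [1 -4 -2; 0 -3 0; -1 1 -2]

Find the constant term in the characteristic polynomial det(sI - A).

Expand det(sI - A) for the 3×3 matrix.
p(s) = s^3 + 4s^2 - s - 12.
(Check: constant term = det(-A) = (-1)^3 det A = -12; coefficient of s^2 = -tr A = 4.)
The constant term is -12.

-12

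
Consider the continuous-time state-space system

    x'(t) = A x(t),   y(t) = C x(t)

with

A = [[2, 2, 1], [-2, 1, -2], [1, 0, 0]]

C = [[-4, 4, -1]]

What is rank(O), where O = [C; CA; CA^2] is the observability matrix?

CA = [[-17, -4, -12]]
CA^2 = [[-38, -38, -9]]
Observability matrix O = [C; CA; CA^2] = [[-4, 4, -1], [-17, -4, -12], [-38, -38, -9]]
det(O) = (-4)·((-4)·(-9) - (-12)·(-38)) - 4·((-17)·(-9) - (-12)·(-38)) + (-1)·((-17)·(-38) - (-4)·(-38)) = (-4)·(-420) - 4·(-303) + (-1)·494 = 2398 ≠ 0, so rank(O) = 3.
rank(O) = 3 = n, so the pair (A, C) is completely observable.

3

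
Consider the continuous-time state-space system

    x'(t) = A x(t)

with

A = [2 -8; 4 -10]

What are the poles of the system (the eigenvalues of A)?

-6, -2

det(sI - A) = s^2 - (tr A)s + det A, with tr A = 2 + (-10) = -8 and det A = 2·(-10) - (-8)·4 = -20 - (-32) = 12.
So p(s) = det(sI - A) = s^2 + 8s + 12.
Factor s^2 + 8s + 12: two numbers with sum -8 and product 12 are -2 and -6, so s^2 + 8s + 12 = (s + 2)(s + 6).
Hence p(s) = (s + 2) (s + 6), with roots -6, -2.
All eigenvalues have negative real part, so the system is asymptotically stable.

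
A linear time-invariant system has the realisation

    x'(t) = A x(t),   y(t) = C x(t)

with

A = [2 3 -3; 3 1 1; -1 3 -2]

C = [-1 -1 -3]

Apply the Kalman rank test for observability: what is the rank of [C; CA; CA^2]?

CA = [[-2, -13, 8]]
CA^2 = [[-51, 5, -23]]
Observability matrix O = [C; CA; CA^2] = [[-1, -1, -3], [-2, -13, 8], [-51, 5, -23]]
det(O) = (-1)·((-13)·(-23) - 8·5) - (-1)·((-2)·(-23) - 8·(-51)) + (-3)·((-2)·5 - (-13)·(-51)) = (-1)·259 - (-1)·454 + (-3)·(-673) = 2214 ≠ 0, so rank(O) = 3.
rank(O) = 3 = n, so the pair (A, C) is completely observable.

3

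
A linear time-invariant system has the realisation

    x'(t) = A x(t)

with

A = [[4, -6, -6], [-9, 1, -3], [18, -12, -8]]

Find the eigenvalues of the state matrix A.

-5, -2, 4

det(sI - A) = s^3 - (tr A)s^2 + (M11 + M22 + M33)s - det A, where Mii is the 2×2 principal minor of A obtained by deleting row i and column i.
tr A = 4 + 1 + (-8) = -3; M11 = 1·(-8) - (-3)·(-12) = -8 - 36 = -44; M22 = 4·(-8) - (-6)·18 = -32 - (-108) = 76; M33 = 4·1 - (-6)·(-9) = 4 - 54 = -50; sum of minors = -18.
det A = 4·(1·(-8) - (-3)·(-12)) - (-6)·((-9)·(-8) - (-3)·18) + (-6)·((-9)·(-12) - 1·18) = 4·(-44) - (-6)·126 + (-6)·90 = 40.
So p(s) = det(sI - A) = s^3 + 3s^2 - 18s - 40.
Rational-root test: any integer root divides -40. Testing small divisors, s = -2 works: p(-2) = -8 + 12 + 36 + (-40) = 0, so (s + 2) is a factor.
Dividing, p(s) = (s + 2)(s^2 + s - 20).
Factor s^2 + s - 20: two numbers with sum -1 and product -20 are 4 and -5, so s^2 + s - 20 = (s - 4)(s + 5).
Hence p(s) = (s - 4) (s + 2) (s + 5), with roots -5, -2, 4.
At least one eigenvalue has non-negative real part, so the system is not asymptotically stable.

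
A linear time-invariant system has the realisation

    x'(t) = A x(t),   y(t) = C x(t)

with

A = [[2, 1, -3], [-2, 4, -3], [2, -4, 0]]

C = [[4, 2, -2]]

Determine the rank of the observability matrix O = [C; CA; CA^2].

3

CA = [[0, 20, -18]]
CA^2 = [[-76, 152, -60]]
Observability matrix O = [C; CA; CA^2] = [[4, 2, -2], [0, 20, -18], [-76, 152, -60]]
det(O) = 4·(20·(-60) - (-18)·152) - 2·(0·(-60) - (-18)·(-76)) + (-2)·(0·152 - 20·(-76)) = 4·1536 - 2·(-1368) + (-2)·1520 = 5840 ≠ 0, so rank(O) = 3.
rank(O) = 3 = n, so the pair (A, C) is completely observable.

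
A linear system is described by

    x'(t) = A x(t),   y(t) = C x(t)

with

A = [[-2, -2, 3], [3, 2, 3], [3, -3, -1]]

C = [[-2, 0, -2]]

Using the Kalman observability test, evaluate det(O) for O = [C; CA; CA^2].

CA = [[-2, 10, -4]]
CA^2 = [[22, 36, 28]]
Observability matrix O = [C; CA; CA^2] = [[-2, 0, -2], [-2, 10, -4], [22, 36, 28]]
Expanding along the first row, det(O) = (-2)·(10·28 - (-4)·36) - 0·((-2)·28 - (-4)·22) + (-2)·((-2)·36 - 10·22) = (-2)·424 - 0·32 + (-2)·(-292) = -264
Since det(O) ≠ 0, rank(O) = 3 and the system is completely observable.

-264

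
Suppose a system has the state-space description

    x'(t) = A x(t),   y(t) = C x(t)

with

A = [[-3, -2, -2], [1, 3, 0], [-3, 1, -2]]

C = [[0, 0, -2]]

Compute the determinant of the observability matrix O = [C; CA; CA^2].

CA = [[6, -2, 4]]
CA^2 = [[-32, -14, -20]]
Observability matrix O = [C; CA; CA^2] = [[0, 0, -2], [6, -2, 4], [-32, -14, -20]]
Expanding along the first row, det(O) = 0·((-2)·(-20) - 4·(-14)) - 0·(6·(-20) - 4·(-32)) + (-2)·(6·(-14) - (-2)·(-32)) = 0·96 - 0·8 + (-2)·(-148) = 296
Since det(O) ≠ 0, rank(O) = 3 and the system is completely observable.

296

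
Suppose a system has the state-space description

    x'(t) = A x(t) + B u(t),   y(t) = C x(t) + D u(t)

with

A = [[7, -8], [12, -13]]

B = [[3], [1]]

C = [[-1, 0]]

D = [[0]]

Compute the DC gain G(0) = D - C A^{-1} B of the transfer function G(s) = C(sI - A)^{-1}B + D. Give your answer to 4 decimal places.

G(0) = C(-A)^{-1}B + D = -C A^{-1} B + D.
det A = 5, so A^{-1} = (1/5)·adj(A) = [[-13/5, 8/5], [-12/5, 7/5]]
A^{-1} B = [-31/5, -29/5]^T
C A^{-1} B = 31/5
G(0) = D - C A^{-1} B = 0 - (31/5) = -31/5 ≈ -6.2000

-6.2000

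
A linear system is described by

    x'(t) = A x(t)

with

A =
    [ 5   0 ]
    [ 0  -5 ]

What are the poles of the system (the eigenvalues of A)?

det(sI - A) = s^2 - (tr A)s + det A, with tr A = 5 + (-5) = 0 and det A = 5·(-5) - 0·0 = -25 - 0 = -25.
So p(s) = det(sI - A) = s^2 - 25.
Factor s^2 - 25: two numbers with sum 0 and product -25 are 5 and -5, so s^2 - 25 = (s - 5)(s + 5).
Hence p(s) = (s - 5) (s + 5), with roots -5, 5.
At least one eigenvalue has non-negative real part, so the system is not asymptotically stable.

-5, 5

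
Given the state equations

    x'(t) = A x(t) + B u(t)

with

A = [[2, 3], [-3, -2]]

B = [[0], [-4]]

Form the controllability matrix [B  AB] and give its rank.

2

AB = [[-12], [8]]
Controllability matrix C = [B  AB] = [[0, -12], [-4, 8]]
det(C) = 0·8 - (-12)·(-4) = 0 - 48 = -48 ≠ 0, so rank(C) = 2.
rank(C) = 2 = n, so the pair (A, B) is completely controllable.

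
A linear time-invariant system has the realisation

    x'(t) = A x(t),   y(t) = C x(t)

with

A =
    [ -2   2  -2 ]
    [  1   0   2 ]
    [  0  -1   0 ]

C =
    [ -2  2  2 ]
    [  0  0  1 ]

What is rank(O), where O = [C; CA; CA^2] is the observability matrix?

3

CA = [[6, -6, 8], [0, -1, 0]]
CA^2 = [[-18, 4, -24], [-1, 0, -2]]
Observability matrix O = [C; CA; CA^2] = [[-2, 2, 2], [0, 0, 1], [6, -6, 8], [0, -1, 0], [-18, 4, -24], [-1, 0, -2]]
Take the 3×3 submatrix of O formed by rows 1, 2, 4: [[-2, 2, 2], [0, 0, 1], [0, -1, 0]]. Its determinant is (-2)·(0·0 - 1·(-1)) - 2·(0·0 - 1·0) + 2·(0·(-1) - 0·0) = (-2)·1 - 2·0 + 2·0 = -2 ≠ 0.
So rank(O) ≥ 3; since O has 3 columns, rank(O) = 3.
rank(O) = 3 = n, so the pair (A, C) is completely observable.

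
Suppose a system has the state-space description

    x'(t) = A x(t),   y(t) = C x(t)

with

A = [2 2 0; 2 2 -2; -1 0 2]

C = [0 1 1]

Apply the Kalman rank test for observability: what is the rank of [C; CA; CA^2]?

CA = [[1, 2, 0]]
CA^2 = [[6, 6, -4]]
Observability matrix O = [C; CA; CA^2] = [[0, 1, 1], [1, 2, 0], [6, 6, -4]]
det(O) = 0·(2·(-4) - 0·6) - 1·(1·(-4) - 0·6) + 1·(1·6 - 2·6) = 0·(-8) - 1·(-4) + 1·(-6) = -2 ≠ 0, so rank(O) = 3.
rank(O) = 3 = n, so the pair (A, C) is completely observable.

3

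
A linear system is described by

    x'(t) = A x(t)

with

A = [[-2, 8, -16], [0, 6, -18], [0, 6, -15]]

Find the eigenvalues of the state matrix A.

det(sI - A) = s^3 - (tr A)s^2 + (M11 + M22 + M33)s - det A, where Mii is the 2×2 principal minor of A obtained by deleting row i and column i.
tr A = (-2) + 6 + (-15) = -11; M11 = 6·(-15) - (-18)·6 = -90 - (-108) = 18; M22 = (-2)·(-15) - (-16)·0 = 30 - 0 = 30; M33 = (-2)·6 - 8·0 = -12 - 0 = -12; sum of minors = 36.
det A = (-2)·(6·(-15) - (-18)·6) - 8·(0·(-15) - (-18)·0) + (-16)·(0·6 - 6·0) = (-2)·18 - 8·0 + (-16)·0 = -36.
So p(s) = det(sI - A) = s^3 + 11s^2 + 36s + 36.
Rational-root test: any integer root divides 36. Testing small divisors, s = -2 works: p(-2) = -8 + 44 + (-72) + 36 = 0, so (s + 2) is a factor.
Dividing, p(s) = (s + 2)(s^2 + 9s + 18).
Factor s^2 + 9s + 18: two numbers with sum -9 and product 18 are -3 and -6, so s^2 + 9s + 18 = (s + 3)(s + 6).
Hence p(s) = (s + 2) (s + 3) (s + 6), with roots -6, -3, -2.
All eigenvalues have negative real part, so the system is asymptotically stable.

-6, -3, -2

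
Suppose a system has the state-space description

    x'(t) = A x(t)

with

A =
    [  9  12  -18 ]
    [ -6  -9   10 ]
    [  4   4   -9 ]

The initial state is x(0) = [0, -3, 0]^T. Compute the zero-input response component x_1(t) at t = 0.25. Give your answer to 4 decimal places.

det(sI - A) = s^3 - (tr A)s^2 + (M11 + M22 + M33)s - det A, where Mii is the 2×2 principal minor of A obtained by deleting row i and column i.
tr A = 9 + (-9) + (-9) = -9; M11 = (-9)·(-9) - 10·4 = 81 - 40 = 41; M22 = 9·(-9) - (-18)·4 = -81 - (-72) = -9; M33 = 9·(-9) - 12·(-6) = -81 - (-72) = -9; sum of minors = 23.
det A = 9·((-9)·(-9) - 10·4) - 12·((-6)·(-9) - 10·4) + (-18)·((-6)·4 - (-9)·4) = 9·41 - 12·14 + (-18)·12 = -15.
So p(s) = det(sI - A) = s^3 + 9s^2 + 23s + 15.
Rational-root test: any integer root divides 15. Testing small divisors, s = -1 works: p(-1) = -1 + 9 + (-23) + 15 = 0, so (s + 1) is a factor.
Dividing, p(s) = (s + 1)(s^2 + 8s + 15).
Factor s^2 + 8s + 15: two numbers with sum -8 and product 15 are -3 and -5, so s^2 + 8s + 15 = (s + 3)(s + 5).
Hence p(s) = (s + 1) (s + 3) (s + 5), with roots -5, -3, -1.
The eigenvalues -5, -3, -1 are distinct and real, so A is diagonalisable and x(t) = e^{At} x(0) = V diag(e^{λ_i t}) V^{-1} x(0), where the columns of V are the eigenvectors.
λ = -5: A - (-5)I = [[14, 12, -18], [-6, -4, 10], [4, 4, -4]]. v must be orthogonal to every row; (row 1) × (row 2) = [48, -32, 16], so take v_1 = [-3, 2, -1]^T.
λ = -3: A - (-3)I = [[12, 12, -18], [-6, -6, 10], [4, 4, -6]]. v must be orthogonal to every row; (row 1) × (row 2) = [12, -12, 0], so take v_2 = [-1, 1, 0]^T.
λ = -1: A - (-1)I = [[10, 12, -18], [-6, -8, 10], [4, 4, -8]]. v must be orthogonal to every row; (row 1) × (row 2) = [-24, 8, -8], so take v_3 = [3, -1, 1]^T.
V = [v_1 v_2 v_3] = [[-3, -1, 3], [2, 1, -1], [-1, 0, 1]] has det V = 1, so V^{-1} = adj(V)/det V = [[1, 1, -2], [-1, 0, 3], [1, 1, -1]].
Modal coordinates z(0) = V^{-1} x(0): 1·0 + 1·(-3) + (-2)·0 = -3; (-1)·0 + 0·(-3) + 3·0 = 0; 1·0 + 1·(-3) + (-1)·0 = -3; so z(0) = [-3, 0, -3]^T.
x_1(t) = Σ_i (v_i)_1 · z_i(0) · e^{λ_i t} (row 1 of V times the modal terms).
x_1(0.25) = (-3)·(-3)·e^{-5·0.25} + (-1)·0·e^{-3·0.25} + 3·(-3)·e^{-1·0.25} = 9·0.286505 + 0·0.472367 + (-9)·0.778801 = -4.4307.

-4.4307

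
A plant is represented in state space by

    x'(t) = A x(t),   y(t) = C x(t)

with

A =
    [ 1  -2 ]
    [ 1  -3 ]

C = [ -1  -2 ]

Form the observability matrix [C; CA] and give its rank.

CA = [[-3, 8]]
Observability matrix O = [C; CA] = [[-1, -2], [-3, 8]]
det(O) = (-1)·8 - (-2)·(-3) = -8 - 6 = -14 ≠ 0, so rank(O) = 2.
rank(O) = 2 = n, so the pair (A, C) is completely observable.

2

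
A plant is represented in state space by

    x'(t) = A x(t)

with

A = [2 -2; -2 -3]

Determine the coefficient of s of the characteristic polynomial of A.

1

For a 2×2 matrix, det(sI - A) = s^2 - (tr A)s + det A.
tr A = -1, det A = -10.
So p(s) = s^2 + s - 10.
The coefficient of s is 1.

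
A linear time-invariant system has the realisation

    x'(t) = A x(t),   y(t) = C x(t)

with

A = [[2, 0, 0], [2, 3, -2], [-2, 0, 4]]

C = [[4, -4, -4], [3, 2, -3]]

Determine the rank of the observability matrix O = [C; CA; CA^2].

2

CA = [[8, -12, -8], [16, 6, -16]]
CA^2 = [[8, -36, -8], [76, 18, -76]]
Observability matrix O = [C; CA; CA^2] = [[4, -4, -4], [3, 2, -3], [8, -12, -8], [16, 6, -16], [8, -36, -8], [76, 18, -76]]
The columns c1, c2, c3 of O are linearly dependent: c1 + c3 = 0 (check each entry), so rank(O) ≤ 2.
The 2×2 minor from rows 1, 2, columns 1, 2 is 4·2 - (-4)·3 = 8 - (-12) = 20 ≠ 0, so rank(O) = 2.
rank(O) = 2 < n = 3, so the pair (A, C) is not completely observable.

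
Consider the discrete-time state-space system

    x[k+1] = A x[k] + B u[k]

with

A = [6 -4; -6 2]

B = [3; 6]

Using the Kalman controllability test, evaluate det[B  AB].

AB = [[-6], [-6]]
Controllability matrix C = [B  AB] = [[3, -6], [6, -6]]
det(C) = 3·(-6) - (-6)·6 = -18 - (-36) = 18
Since det(C) ≠ 0, rank(C) = 2 and the system is completely controllable.

18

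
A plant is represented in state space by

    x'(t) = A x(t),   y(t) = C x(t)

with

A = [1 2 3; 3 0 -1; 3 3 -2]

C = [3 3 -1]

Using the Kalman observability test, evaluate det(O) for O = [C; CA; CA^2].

-396

CA = [[9, 3, 8]]
CA^2 = [[42, 42, 8]]
Observability matrix O = [C; CA; CA^2] = [[3, 3, -1], [9, 3, 8], [42, 42, 8]]
Expanding along the first row, det(O) = 3·(3·8 - 8·42) - 3·(9·8 - 8·42) + (-1)·(9·42 - 3·42) = 3·(-312) - 3·(-264) + (-1)·252 = -396
Since det(O) ≠ 0, rank(O) = 3 and the system is completely observable.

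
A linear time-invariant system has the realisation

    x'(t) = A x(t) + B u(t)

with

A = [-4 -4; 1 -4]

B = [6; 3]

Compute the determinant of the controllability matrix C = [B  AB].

AB = [[-36], [-6]]
Controllability matrix C = [B  AB] = [[6, -36], [3, -6]]
det(C) = 6·(-6) - (-36)·3 = -36 - (-108) = 72
Since det(C) ≠ 0, rank(C) = 2 and the system is completely controllable.

72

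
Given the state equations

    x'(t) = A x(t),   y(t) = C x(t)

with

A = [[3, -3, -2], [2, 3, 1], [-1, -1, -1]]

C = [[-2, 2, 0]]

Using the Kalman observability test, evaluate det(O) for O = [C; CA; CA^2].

376

CA = [[-2, 12, 6]]
CA^2 = [[12, 36, 10]]
Observability matrix O = [C; CA; CA^2] = [[-2, 2, 0], [-2, 12, 6], [12, 36, 10]]
Expanding along the first row, det(O) = (-2)·(12·10 - 6·36) - 2·((-2)·10 - 6·12) + 0·((-2)·36 - 12·12) = (-2)·(-96) - 2·(-92) + 0·(-216) = 376
Since det(O) ≠ 0, rank(O) = 3 and the system is completely observable.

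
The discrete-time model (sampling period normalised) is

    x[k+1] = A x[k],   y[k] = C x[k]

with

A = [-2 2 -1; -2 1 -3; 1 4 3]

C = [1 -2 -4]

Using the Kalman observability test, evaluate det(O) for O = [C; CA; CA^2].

-2750

CA = [[-2, -16, -7]]
CA^2 = [[29, -48, 29]]
Observability matrix O = [C; CA; CA^2] = [[1, -2, -4], [-2, -16, -7], [29, -48, 29]]
Expanding along the first row, det(O) = 1·((-16)·29 - (-7)·(-48)) - (-2)·((-2)·29 - (-7)·29) + (-4)·((-2)·(-48) - (-16)·29) = 1·(-800) - (-2)·145 + (-4)·560 = -2750
Since det(O) ≠ 0, rank(O) = 3 and the system is completely observable.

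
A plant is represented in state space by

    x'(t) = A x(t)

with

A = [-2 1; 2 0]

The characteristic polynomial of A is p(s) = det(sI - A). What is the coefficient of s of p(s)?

For a 2×2 matrix, det(sI - A) = s^2 - (tr A)s + det A.
tr A = -2, det A = -2.
So p(s) = s^2 + 2s - 2.
The coefficient of s is 2.

2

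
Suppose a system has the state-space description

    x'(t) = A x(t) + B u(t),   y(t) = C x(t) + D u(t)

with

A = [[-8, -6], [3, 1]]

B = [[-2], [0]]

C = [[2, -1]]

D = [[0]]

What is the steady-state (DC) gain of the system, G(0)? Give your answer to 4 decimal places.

G(0) = C(-A)^{-1}B + D = -C A^{-1} B + D.
det A = 10, so A^{-1} = (1/10)·adj(A) = [[1/10, 3/5], [-3/10, -4/5]]
A^{-1} B = [-1/5, 3/5]^T
C A^{-1} B = -1
G(0) = D - C A^{-1} B = 0 - (-1) = 1

1.0000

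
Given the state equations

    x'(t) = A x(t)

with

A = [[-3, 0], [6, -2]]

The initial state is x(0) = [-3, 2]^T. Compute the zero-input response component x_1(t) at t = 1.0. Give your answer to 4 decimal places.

det(sI - A) = s^2 - (tr A)s + det A, with tr A = (-3) + (-2) = -5 and det A = (-3)·(-2) - 0·6 = 6 - 0 = 6.
So p(s) = det(sI - A) = s^2 + 5s + 6.
Factor s^2 + 5s + 6: two numbers with sum -5 and product 6 are -2 and -3, so s^2 + 5s + 6 = (s + 2)(s + 3).
Hence p(s) = (s + 2) (s + 3), with roots -3, -2.
The eigenvalues -3, -2 are distinct and real, so A is diagonalisable and x(t) = e^{At} x(0) = V diag(e^{λ_i t}) V^{-1} x(0), where the columns of V are the eigenvectors.
λ = -3: A - (-3)I = [[0, 0], [6, 1]]. Row 2 gives 6·v1 + 1·v2 = 0, so take v_1 = [1, -6]^T.
λ = -2: A - (-2)I = [[-1, 0], [6, 0]]. Row 1 gives (-1)·v1 + 0·v2 = 0, so take v_2 = [0, 1]^T.
V = [v_1 v_2] = [[1, 0], [-6, 1]] has det V = 1, so V^{-1} = adj(V)/det V = [[1, 0], [6, 1]].
Modal coordinates z(0) = V^{-1} x(0): 1·(-3) + 0·2 = -3; 6·(-3) + 1·2 = -16; so z(0) = [-3, -16]^T.
x_1(t) = Σ_i (v_i)_1 · z_i(0) · e^{λ_i t} (row 1 of V times the modal terms).
x_1(1.0) = 1·(-3)·e^{-3·1.0} + 0·(-16)·e^{-2·1.0} = (-3)·0.049787 + 0·0.135335 = -0.1494.

-0.1494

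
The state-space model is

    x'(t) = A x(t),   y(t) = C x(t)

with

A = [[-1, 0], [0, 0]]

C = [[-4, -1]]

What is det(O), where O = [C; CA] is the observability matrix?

CA = [[4, 0]]
Observability matrix O = [C; CA] = [[-4, -1], [4, 0]]
det(O) = (-4)·0 - (-1)·4 = 0 - (-4) = 4
Since det(O) ≠ 0, rank(O) = 2 and the system is completely observable.

4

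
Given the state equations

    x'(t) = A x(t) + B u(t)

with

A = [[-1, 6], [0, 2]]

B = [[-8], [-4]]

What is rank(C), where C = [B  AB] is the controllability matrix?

AB = [[-16], [-8]]
Controllability matrix C = [B  AB] = [[-8, -16], [-4, -8]]
Every column of C is a scalar multiple of column 1 = [-8, -4] (multipliers 1, 2), so the columns span a one-dimensional space.
C ≠ 0, hence rank(C) = 1.
rank(C) = 1 < n = 2, so the pair (A, B) is not completely controllable.

1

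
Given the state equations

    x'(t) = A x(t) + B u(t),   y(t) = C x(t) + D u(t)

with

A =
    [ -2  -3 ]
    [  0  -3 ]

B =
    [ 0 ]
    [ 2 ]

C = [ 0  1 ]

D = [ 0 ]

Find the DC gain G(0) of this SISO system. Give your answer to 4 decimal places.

G(0) = C(-A)^{-1}B + D = -C A^{-1} B + D.
det A = 6, so A^{-1} = (1/6)·adj(A) = [[-1/2, 1/2], [0, -1/3]]
A^{-1} B = [1, -2/3]^T
C A^{-1} B = -2/3
G(0) = D - C A^{-1} B = 0 - (-2/3) = 2/3 ≈ 0.6667

0.6667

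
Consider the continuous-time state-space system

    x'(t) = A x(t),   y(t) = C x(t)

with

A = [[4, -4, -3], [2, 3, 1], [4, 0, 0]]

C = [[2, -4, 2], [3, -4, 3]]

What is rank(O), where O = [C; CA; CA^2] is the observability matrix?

3

CA = [[8, -20, -10], [16, -24, -13]]
CA^2 = [[-48, -92, -44], [-36, -136, -72]]
Observability matrix O = [C; CA; CA^2] = [[2, -4, 2], [3, -4, 3], [8, -20, -10], [16, -24, -13], [-48, -92, -44], [-36, -136, -72]]
Take the 3×3 submatrix of O formed by rows 1, 2, 3: [[2, -4, 2], [3, -4, 3], [8, -20, -10]]. Its determinant is 2·((-4)·(-10) - 3·(-20)) - (-4)·(3·(-10) - 3·8) + 2·(3·(-20) - (-4)·8) = 2·100 - (-4)·(-54) + 2·(-28) = -72 ≠ 0.
So rank(O) ≥ 3; since O has 3 columns, rank(O) = 3.
rank(O) = 3 = n, so the pair (A, C) is completely observable.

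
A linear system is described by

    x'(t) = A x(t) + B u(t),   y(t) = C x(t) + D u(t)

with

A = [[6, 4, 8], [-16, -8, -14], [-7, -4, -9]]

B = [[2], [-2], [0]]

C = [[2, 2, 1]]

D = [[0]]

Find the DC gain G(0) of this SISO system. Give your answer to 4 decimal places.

-5.0000

G(0) = C(-A)^{-1}B + D = -C A^{-1} B + D.
det A = -24, so A^{-1} = (1/-24)·adj(A) = [[-2/3, -1/6, -1/3], [23/12, -1/12, 11/6], [-1/3, 1/6, -2/3]]
A^{-1} B = [-1, 4, -1]^T
C A^{-1} B = 5
G(0) = D - C A^{-1} B = 0 - (5) = -5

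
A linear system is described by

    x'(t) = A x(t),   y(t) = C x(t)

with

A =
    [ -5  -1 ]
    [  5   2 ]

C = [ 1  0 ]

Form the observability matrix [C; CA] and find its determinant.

CA = [[-5, -1]]
Observability matrix O = [C; CA] = [[1, 0], [-5, -1]]
det(O) = 1·(-1) - 0·(-5) = -1 - 0 = -1
Since det(O) ≠ 0, rank(O) = 2 and the system is completely observable.

-1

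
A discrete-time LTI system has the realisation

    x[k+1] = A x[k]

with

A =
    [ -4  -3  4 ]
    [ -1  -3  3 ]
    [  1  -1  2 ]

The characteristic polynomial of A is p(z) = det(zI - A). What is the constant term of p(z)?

-13

Expand det(zI - A) for the 3×3 matrix.
p(z) = z^3 + 5z^2 - 6z - 13.
(Check: constant term = det(-A) = (-1)^3 det A = -13; coefficient of z^2 = -tr A = 5.)
The constant term is -13.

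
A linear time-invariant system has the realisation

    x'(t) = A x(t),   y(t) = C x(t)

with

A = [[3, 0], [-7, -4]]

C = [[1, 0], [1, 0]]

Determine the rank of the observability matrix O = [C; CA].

1

CA = [[3, 0], [3, 0]]
Observability matrix O = [C; CA] = [[1, 0], [1, 0], [3, 0], [3, 0]]
Every row of O is a scalar multiple of row 1 = [1, 0] (multipliers 1, 1, 3, 3), so the rows span a one-dimensional space.
O ≠ 0, hence rank(O) = 1.
rank(O) = 1 < n = 2, so the pair (A, C) is not completely observable.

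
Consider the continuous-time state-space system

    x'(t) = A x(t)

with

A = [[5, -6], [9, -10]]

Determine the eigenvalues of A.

det(sI - A) = s^2 - (tr A)s + det A, with tr A = 5 + (-10) = -5 and det A = 5·(-10) - (-6)·9 = -50 - (-54) = 4.
So p(s) = det(sI - A) = s^2 + 5s + 4.
Factor s^2 + 5s + 4: two numbers with sum -5 and product 4 are -1 and -4, so s^2 + 5s + 4 = (s + 1)(s + 4).
Hence p(s) = (s + 1) (s + 4), with roots -4, -1.
All eigenvalues have negative real part, so the system is asymptotically stable.

-4, -1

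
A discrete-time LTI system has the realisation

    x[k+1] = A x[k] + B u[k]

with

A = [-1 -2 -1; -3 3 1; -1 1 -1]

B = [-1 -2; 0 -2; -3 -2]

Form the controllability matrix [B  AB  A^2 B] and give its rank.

3

AB = [[4, 8], [0, -2], [4, 2]]
A^2B = [[-8, -6], [-8, -28], [-8, -12]]
Controllability matrix C = [B  AB  A^2B] = [[-1, -2, 4, 8, -8, -6], [0, -2, 0, -2, -8, -28], [-3, -2, 4, 2, -8, -12]]
Take the 3×3 submatrix of C formed by columns 1, 2, 3: [[-1, -2, 4], [0, -2, 0], [-3, -2, 4]]. Its determinant is (-1)·((-2)·4 - 0·(-2)) - (-2)·(0·4 - 0·(-3)) + 4·(0·(-2) - (-2)·(-3)) = (-1)·(-8) - (-2)·0 + 4·(-6) = -16 ≠ 0.
So rank(C) ≥ 3; since C has 3 rows, rank(C) = 3.
rank(C) = 3 = n, so the pair (A, B) is completely controllable.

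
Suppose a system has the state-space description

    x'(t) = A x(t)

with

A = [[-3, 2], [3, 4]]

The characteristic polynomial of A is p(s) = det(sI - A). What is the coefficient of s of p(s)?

For a 2×2 matrix, det(sI - A) = s^2 - (tr A)s + det A.
tr A = 1, det A = -18.
So p(s) = s^2 - s - 18.
The coefficient of s is -1.

-1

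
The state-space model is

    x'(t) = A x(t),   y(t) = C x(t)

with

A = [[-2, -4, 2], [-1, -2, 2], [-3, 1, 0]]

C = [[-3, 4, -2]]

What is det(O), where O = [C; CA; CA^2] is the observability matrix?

-708

CA = [[8, 2, 2]]
CA^2 = [[-24, -34, 20]]
Observability matrix O = [C; CA; CA^2] = [[-3, 4, -2], [8, 2, 2], [-24, -34, 20]]
Expanding along the first row, det(O) = (-3)·(2·20 - 2·(-34)) - 4·(8·20 - 2·(-24)) + (-2)·(8·(-34) - 2·(-24)) = (-3)·108 - 4·208 + (-2)·(-224) = -708
Since det(O) ≠ 0, rank(O) = 3 and the system is completely observable.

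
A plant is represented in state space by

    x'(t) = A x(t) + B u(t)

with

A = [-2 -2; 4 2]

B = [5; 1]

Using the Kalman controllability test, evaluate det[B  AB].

122

AB = [[-12], [22]]
Controllability matrix C = [B  AB] = [[5, -12], [1, 22]]
det(C) = 5·22 - (-12)·1 = 110 - (-12) = 122
Since det(C) ≠ 0, rank(C) = 2 and the system is completely controllable.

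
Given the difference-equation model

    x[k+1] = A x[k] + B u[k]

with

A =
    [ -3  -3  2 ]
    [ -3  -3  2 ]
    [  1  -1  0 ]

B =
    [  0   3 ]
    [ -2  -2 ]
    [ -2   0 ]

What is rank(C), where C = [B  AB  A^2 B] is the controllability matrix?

AB = [[2, -3], [2, -3], [2, 5]]
A^2B = [[-8, 28], [-8, 28], [0, 0]]
Controllability matrix C = [B  AB  A^2B] = [[0, 3, 2, -3, -8, 28], [-2, -2, 2, -3, -8, 28], [-2, 0, 2, 5, 0, 0]]
Take the 3×3 submatrix of C formed by columns 1, 2, 3: [[0, 3, 2], [-2, -2, 2], [-2, 0, 2]]. Its determinant is 0·((-2)·2 - 2·0) - 3·((-2)·2 - 2·(-2)) + 2·((-2)·0 - (-2)·(-2)) = 0·(-4) - 3·0 + 2·(-4) = -8 ≠ 0.
So rank(C) ≥ 3; since C has 3 rows, rank(C) = 3.
rank(C) = 3 = n, so the pair (A, B) is completely controllable.

3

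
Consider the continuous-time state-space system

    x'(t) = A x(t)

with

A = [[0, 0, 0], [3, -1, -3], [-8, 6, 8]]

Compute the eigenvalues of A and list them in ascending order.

det(sI - A) = s^3 - (tr A)s^2 + (M11 + M22 + M33)s - det A, where Mii is the 2×2 principal minor of A obtained by deleting row i and column i.
tr A = 0 + (-1) + 8 = 7; M11 = (-1)·8 - (-3)·6 = -8 - (-18) = 10; M22 = 0·8 - 0·(-8) = 0 - 0 = 0; M33 = 0·(-1) - 0·3 = 0 - 0 = 0; sum of minors = 10.
det A = 0·((-1)·8 - (-3)·6) - 0·(3·8 - (-3)·(-8)) + 0·(3·6 - (-1)·(-8)) = 0·10 - 0·0 + 0·10 = 0.
So p(s) = det(sI - A) = s^3 - 7s^2 + 10s.
The constant term is 0, so p(s) = s(s^2 - 7s + 10).
Factor s^2 - 7s + 10: two numbers with sum 7 and product 10 are 5 and 2, so s^2 - 7s + 10 = (s - 5)(s - 2).
Hence p(s) = s (s - 5) (s - 2), with roots 0, 2, 5.
At least one eigenvalue has non-negative real part, so the system is not asymptotically stable.

0, 2, 5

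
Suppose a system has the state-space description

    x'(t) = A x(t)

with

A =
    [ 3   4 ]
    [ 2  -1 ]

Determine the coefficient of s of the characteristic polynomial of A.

For a 2×2 matrix, det(sI - A) = s^2 - (tr A)s + det A.
tr A = 2, det A = -11.
So p(s) = s^2 - 2s - 11.
The coefficient of s is -2.

-2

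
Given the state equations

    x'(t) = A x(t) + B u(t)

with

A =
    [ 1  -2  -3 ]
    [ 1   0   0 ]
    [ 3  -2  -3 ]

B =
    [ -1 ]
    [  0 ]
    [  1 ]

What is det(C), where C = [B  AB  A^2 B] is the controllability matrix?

AB = [[-4], [-1], [-6]]
A^2B = [[16], [-4], [8]]
Controllability matrix C = [B  AB  A^2B] = [[-1, -4, 16], [0, -1, -4], [1, -6, 8]]
Expanding along the first row, det(C) = (-1)·((-1)·8 - (-4)·(-6)) - (-4)·(0·8 - (-4)·1) + 16·(0·(-6) - (-1)·1) = (-1)·(-32) - (-4)·4 + 16·1 = 64
Since det(C) ≠ 0, rank(C) = 3 and the system is completely controllable.

64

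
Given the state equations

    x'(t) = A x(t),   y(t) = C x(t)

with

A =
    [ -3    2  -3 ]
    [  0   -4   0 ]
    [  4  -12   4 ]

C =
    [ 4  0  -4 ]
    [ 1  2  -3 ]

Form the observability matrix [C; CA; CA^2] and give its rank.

2

CA = [[-28, 56, -28], [-15, 30, -15]]
CA^2 = [[-28, 56, -28], [-15, 30, -15]]
Observability matrix O = [C; CA; CA^2] = [[4, 0, -4], [1, 2, -3], [-28, 56, -28], [-15, 30, -15], [-28, 56, -28], [-15, 30, -15]]
The columns c1, c2, c3 of O are linearly dependent: c1 + c2 + c3 = 0 (check each entry), so rank(O) ≤ 2.
The 2×2 minor from rows 1, 2, columns 1, 2 is 4·2 - 0·1 = 8 - 0 = 8 ≠ 0, so rank(O) = 2.
rank(O) = 2 < n = 3, so the pair (A, C) is not completely observable.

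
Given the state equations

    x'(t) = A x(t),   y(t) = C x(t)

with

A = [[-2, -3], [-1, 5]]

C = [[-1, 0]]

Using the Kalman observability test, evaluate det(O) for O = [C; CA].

CA = [[2, 3]]
Observability matrix O = [C; CA] = [[-1, 0], [2, 3]]
det(O) = (-1)·3 - 0·2 = -3 - 0 = -3
Since det(O) ≠ 0, rank(O) = 2 and the system is completely observable.

-3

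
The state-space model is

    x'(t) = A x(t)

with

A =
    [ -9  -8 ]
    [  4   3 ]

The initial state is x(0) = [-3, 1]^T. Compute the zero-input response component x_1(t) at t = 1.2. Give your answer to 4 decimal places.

0.2913

det(sI - A) = s^2 - (tr A)s + det A, with tr A = (-9) + 3 = -6 and det A = (-9)·3 - (-8)·4 = -27 - (-32) = 5.
So p(s) = det(sI - A) = s^2 + 6s + 5.
Factor s^2 + 6s + 5: two numbers with sum -6 and product 5 are -1 and -5, so s^2 + 6s + 5 = (s + 1)(s + 5).
Hence p(s) = (s + 1) (s + 5), with roots -5, -1.
The eigenvalues -5, -1 are distinct and real, so A is diagonalisable and x(t) = e^{At} x(0) = V diag(e^{λ_i t}) V^{-1} x(0), where the columns of V are the eigenvectors.
λ = -5: A - (-5)I = [[-4, -8], [4, 8]]. Row 1 gives (-4)·v1 + (-8)·v2 = 0, so take v_1 = [2, -1]^T.
λ = -1: A - (-1)I = [[-8, -8], [4, 4]]. Row 1 gives (-8)·v1 + (-8)·v2 = 0, so take v_2 = [1, -1]^T.
V = [v_1 v_2] = [[2, 1], [-1, -1]] has det V = -1, so V^{-1} = adj(V)/det V = [[1, 1], [-1, -2]].
Modal coordinates z(0) = V^{-1} x(0): 1·(-3) + 1·1 = -2; (-1)·(-3) + (-2)·1 = 1; so z(0) = [-2, 1]^T.
x_1(t) = Σ_i (v_i)_1 · z_i(0) · e^{λ_i t} (row 1 of V times the modal terms).
x_1(1.2) = 2·(-2)·e^{-5·1.2} + 1·1·e^{-1·1.2} = (-4)·0.002479 + 1·0.301194 = 0.2913.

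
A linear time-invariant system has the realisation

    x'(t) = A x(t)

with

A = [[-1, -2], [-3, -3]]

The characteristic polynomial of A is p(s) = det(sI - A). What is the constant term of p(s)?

-3

For a 2×2 matrix, det(sI - A) = s^2 - (tr A)s + det A.
tr A = -4, det A = -3.
So p(s) = s^2 + 4s - 3.
The constant term is -3.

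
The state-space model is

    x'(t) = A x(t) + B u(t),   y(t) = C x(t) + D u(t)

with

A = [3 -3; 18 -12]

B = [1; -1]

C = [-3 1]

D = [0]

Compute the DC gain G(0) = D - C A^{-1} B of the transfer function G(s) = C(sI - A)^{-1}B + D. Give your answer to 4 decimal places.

-1.3333

G(0) = C(-A)^{-1}B + D = -C A^{-1} B + D.
det A = 18, so A^{-1} = (1/18)·adj(A) = [[-2/3, 1/6], [-1, 1/6]]
A^{-1} B = [-5/6, -7/6]^T
C A^{-1} B = 4/3
G(0) = D - C A^{-1} B = 0 - (4/3) = -4/3 ≈ -1.3333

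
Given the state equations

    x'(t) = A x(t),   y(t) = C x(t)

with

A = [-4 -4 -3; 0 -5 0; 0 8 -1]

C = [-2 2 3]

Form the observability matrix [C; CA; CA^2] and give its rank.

2

CA = [[8, 22, 3]]
CA^2 = [[-32, -118, -27]]
Observability matrix O = [C; CA; CA^2] = [[-2, 2, 3], [8, 22, 3], [-32, -118, -27]]
The columns c1, c2, c3 of O are linearly dependent: 2·c1 - c2 + 2·c3 = 0 (check each entry), so rank(O) ≤ 2.
The 2×2 minor from rows 1, 2, columns 1, 2 is (-2)·22 - 2·8 = -44 - 16 = -60 ≠ 0, so rank(O) = 2.
rank(O) = 2 < n = 3, so the pair (A, C) is not completely observable.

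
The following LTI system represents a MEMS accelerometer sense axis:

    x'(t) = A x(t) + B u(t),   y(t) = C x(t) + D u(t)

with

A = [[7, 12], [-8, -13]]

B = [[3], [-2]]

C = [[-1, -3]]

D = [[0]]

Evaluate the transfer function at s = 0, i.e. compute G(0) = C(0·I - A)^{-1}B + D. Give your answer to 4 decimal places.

G(0) = C(-A)^{-1}B + D = -C A^{-1} B + D.
det A = 5, so A^{-1} = (1/5)·adj(A) = [[-13/5, -12/5], [8/5, 7/5]]
A^{-1} B = [-3, 2]^T
C A^{-1} B = -3
G(0) = D - C A^{-1} B = 0 - (-3) = 3

3.0000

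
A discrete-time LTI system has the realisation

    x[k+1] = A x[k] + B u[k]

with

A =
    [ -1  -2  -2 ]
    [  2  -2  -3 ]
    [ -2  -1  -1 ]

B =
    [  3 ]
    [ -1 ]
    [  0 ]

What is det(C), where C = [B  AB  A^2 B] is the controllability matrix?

AB = [[-1], [8], [-5]]
A^2B = [[-5], [-3], [-1]]
Controllability matrix C = [B  AB  A^2B] = [[3, -1, -5], [-1, 8, -3], [0, -5, -1]]
Expanding along the first row, det(C) = 3·(8·(-1) - (-3)·(-5)) - (-1)·((-1)·(-1) - (-3)·0) + (-5)·((-1)·(-5) - 8·0) = 3·(-23) - (-1)·1 + (-5)·5 = -93
Since det(C) ≠ 0, rank(C) = 3 and the system is completely controllable.

-93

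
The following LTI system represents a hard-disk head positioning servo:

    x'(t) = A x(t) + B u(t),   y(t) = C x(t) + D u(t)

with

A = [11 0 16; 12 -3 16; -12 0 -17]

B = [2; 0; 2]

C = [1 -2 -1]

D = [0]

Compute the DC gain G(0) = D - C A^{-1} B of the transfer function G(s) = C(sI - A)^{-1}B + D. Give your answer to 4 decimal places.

14.9333

G(0) = C(-A)^{-1}B + D = -C A^{-1} B + D.
det A = -15, so A^{-1} = (1/-15)·adj(A) = [[-17/5, 0, -16/5], [-4/5, -1/3, -16/15], [12/5, 0, 11/5]]
A^{-1} B = [-66/5, -56/15, 46/5]^T
C A^{-1} B = -224/15
G(0) = D - C A^{-1} B = 0 - (-224/15) = 224/15 ≈ 14.9333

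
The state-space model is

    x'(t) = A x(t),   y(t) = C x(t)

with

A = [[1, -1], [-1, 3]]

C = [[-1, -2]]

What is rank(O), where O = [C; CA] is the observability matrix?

2

CA = [[1, -5]]
Observability matrix O = [C; CA] = [[-1, -2], [1, -5]]
det(O) = (-1)·(-5) - (-2)·1 = 5 - (-2) = 7 ≠ 0, so rank(O) = 2.
rank(O) = 2 = n, so the pair (A, C) is completely observable.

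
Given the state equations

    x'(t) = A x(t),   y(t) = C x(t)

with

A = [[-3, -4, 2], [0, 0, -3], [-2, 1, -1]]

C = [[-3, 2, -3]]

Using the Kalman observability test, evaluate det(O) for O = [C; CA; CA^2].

CA = [[15, 9, -9]]
CA^2 = [[-27, -69, 12]]
Observability matrix O = [C; CA; CA^2] = [[-3, 2, -3], [15, 9, -9], [-27, -69, 12]]
Expanding along the first row, det(O) = (-3)·(9·12 - (-9)·(-69)) - 2·(15·12 - (-9)·(-27)) + (-3)·(15·(-69) - 9·(-27)) = (-3)·(-513) - 2·(-63) + (-3)·(-792) = 4041
Since det(O) ≠ 0, rank(O) = 3 and the system is completely observable.

4041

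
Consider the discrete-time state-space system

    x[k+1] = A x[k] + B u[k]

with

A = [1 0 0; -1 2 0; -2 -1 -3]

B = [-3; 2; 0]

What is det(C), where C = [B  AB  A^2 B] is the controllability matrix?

375

AB = [[-3], [7], [4]]
A^2B = [[-3], [17], [-13]]
Controllability matrix C = [B  AB  A^2B] = [[-3, -3, -3], [2, 7, 17], [0, 4, -13]]
Expanding along the first row, det(C) = (-3)·(7·(-13) - 17·4) - (-3)·(2·(-13) - 17·0) + (-3)·(2·4 - 7·0) = (-3)·(-159) - (-3)·(-26) + (-3)·8 = 375
Since det(C) ≠ 0, rank(C) = 3 and the system is completely controllable.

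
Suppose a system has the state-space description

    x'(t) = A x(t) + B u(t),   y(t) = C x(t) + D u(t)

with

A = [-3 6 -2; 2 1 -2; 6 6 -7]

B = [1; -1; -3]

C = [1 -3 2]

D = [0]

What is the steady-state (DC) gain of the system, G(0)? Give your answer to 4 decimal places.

0.1333

G(0) = C(-A)^{-1}B + D = -C A^{-1} B + D.
det A = -15, so A^{-1} = (1/-15)·adj(A) = [[-1/3, -2, 2/3], [-2/15, -11/5, 2/3], [-2/5, -18/5, 1]]
A^{-1} B = [-1/3, 1/15, 1/5]^T
C A^{-1} B = -2/15
G(0) = D - C A^{-1} B = 0 - (-2/15) = 2/15 ≈ 0.1333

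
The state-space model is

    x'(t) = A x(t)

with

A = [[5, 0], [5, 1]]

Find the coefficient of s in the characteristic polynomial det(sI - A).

-6

For a 2×2 matrix, det(sI - A) = s^2 - (tr A)s + det A.
tr A = 6, det A = 5.
So p(s) = s^2 - 6s + 5.
The coefficient of s is -6.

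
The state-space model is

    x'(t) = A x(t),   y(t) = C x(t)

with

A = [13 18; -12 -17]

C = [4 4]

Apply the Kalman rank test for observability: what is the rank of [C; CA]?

CA = [[4, 4]]
Observability matrix O = [C; CA] = [[4, 4], [4, 4]]
Every row of O is a scalar multiple of row 1 = [4, 4] (multipliers 1, 1), so the rows span a one-dimensional space.
O ≠ 0, hence rank(O) = 1.
rank(O) = 1 < n = 2, so the pair (A, C) is not completely observable.

1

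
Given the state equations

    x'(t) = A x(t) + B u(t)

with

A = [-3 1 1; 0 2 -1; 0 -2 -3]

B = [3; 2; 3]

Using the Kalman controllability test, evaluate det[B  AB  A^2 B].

812

AB = [[-4], [1], [-13]]
A^2B = [[0], [15], [37]]
Controllability matrix C = [B  AB  A^2B] = [[3, -4, 0], [2, 1, 15], [3, -13, 37]]
Expanding along the first row, det(C) = 3·(1·37 - 15·(-13)) - (-4)·(2·37 - 15·3) + 0·(2·(-13) - 1·3) = 3·232 - (-4)·29 + 0·(-29) = 812
Since det(C) ≠ 0, rank(C) = 3 and the system is completely controllable.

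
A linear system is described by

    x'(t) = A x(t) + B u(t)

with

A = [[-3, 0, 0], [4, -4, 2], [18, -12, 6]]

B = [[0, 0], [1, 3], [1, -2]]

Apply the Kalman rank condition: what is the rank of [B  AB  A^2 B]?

2

AB = [[0, 0], [-2, -16], [-6, -48]]
A^2B = [[0, 0], [-4, -32], [-12, -96]]
Controllability matrix C = [B  AB  A^2B] = [[0, 0, 0, 0, 0, 0], [1, 3, -2, -16, -4, -32], [1, -2, -6, -48, -12, -96]]
Row 1 of C is identically zero, so rank(C) ≤ 2.
The 2×2 minor from rows 2, 3, columns 1, 2 is 1·(-2) - 3·1 = -2 - 3 = -5 ≠ 0, so rank(C) = 2.
rank(C) = 2 < n = 3, so the pair (A, B) is not completely controllable.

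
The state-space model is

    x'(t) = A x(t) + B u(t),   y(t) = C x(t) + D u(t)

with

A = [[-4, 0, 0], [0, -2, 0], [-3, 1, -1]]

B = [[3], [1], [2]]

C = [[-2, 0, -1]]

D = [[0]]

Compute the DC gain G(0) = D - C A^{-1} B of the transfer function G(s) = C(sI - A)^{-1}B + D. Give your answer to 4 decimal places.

-1.7500

G(0) = C(-A)^{-1}B + D = -C A^{-1} B + D.
det A = -8, so A^{-1} = (1/-8)·adj(A) = [[-1/4, 0, 0], [0, -1/2, 0], [3/4, -1/2, -1]]
A^{-1} B = [-3/4, -1/2, -1/4]^T
C A^{-1} B = 7/4
G(0) = D - C A^{-1} B = 0 - (7/4) = -7/4 ≈ -1.7500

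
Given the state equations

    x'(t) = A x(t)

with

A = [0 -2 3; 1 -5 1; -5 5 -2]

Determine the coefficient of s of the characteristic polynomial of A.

Expand det(sI - A) for the 3×3 matrix.
p(s) = s^3 + 7s^2 + 22s + 54.
(Check: constant term = det(-A) = (-1)^3 det A = 54; coefficient of s^2 = -tr A = 7.)
The coefficient of s is 22.

22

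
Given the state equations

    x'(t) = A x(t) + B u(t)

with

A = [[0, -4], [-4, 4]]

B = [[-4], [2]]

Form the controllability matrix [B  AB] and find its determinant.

AB = [[-8], [24]]
Controllability matrix C = [B  AB] = [[-4, -8], [2, 24]]
det(C) = (-4)·24 - (-8)·2 = -96 - (-16) = -80
Since det(C) ≠ 0, rank(C) = 2 and the system is completely controllable.

-80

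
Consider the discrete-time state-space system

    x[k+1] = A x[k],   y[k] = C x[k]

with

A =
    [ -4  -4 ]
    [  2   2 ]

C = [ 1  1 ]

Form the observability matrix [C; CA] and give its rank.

1

CA = [[-2, -2]]
Observability matrix O = [C; CA] = [[1, 1], [-2, -2]]
Every row of O is a scalar multiple of row 1 = [1, 1] (multipliers 1, -2), so the rows span a one-dimensional space.
O ≠ 0, hence rank(O) = 1.
rank(O) = 1 < n = 2, so the pair (A, C) is not completely observable.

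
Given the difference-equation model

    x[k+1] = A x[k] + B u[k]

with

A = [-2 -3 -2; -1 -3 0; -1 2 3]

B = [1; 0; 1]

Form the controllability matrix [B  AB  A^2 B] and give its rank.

AB = [[-4], [-1], [2]]
A^2B = [[7], [7], [8]]
Controllability matrix C = [B  AB  A^2B] = [[1, -4, 7], [0, -1, 7], [1, 2, 8]]
det(C) = 1·((-1)·8 - 7·2) - (-4)·(0·8 - 7·1) + 7·(0·2 - (-1)·1) = 1·(-22) - (-4)·(-7) + 7·1 = -43 ≠ 0, so rank(C) = 3.
rank(C) = 3 = n, so the pair (A, B) is completely controllable.

3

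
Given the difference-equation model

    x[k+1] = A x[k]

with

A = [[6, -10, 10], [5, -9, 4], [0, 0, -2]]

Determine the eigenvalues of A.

det(zI - A) = z^3 - (tr A)z^2 + (M11 + M22 + M33)z - det A, where Mii is the 2×2 principal minor of A obtained by deleting row i and column i.
tr A = 6 + (-9) + (-2) = -5; M11 = (-9)·(-2) - 4·0 = 18 - 0 = 18; M22 = 6·(-2) - 10·0 = -12 - 0 = -12; M33 = 6·(-9) - (-10)·5 = -54 - (-50) = -4; sum of minors = 2.
det A = 6·((-9)·(-2) - 4·0) - (-10)·(5·(-2) - 4·0) + 10·(5·0 - (-9)·0) = 6·18 - (-10)·(-10) + 10·0 = 8.
So p(z) = det(zI - A) = z^3 + 5z^2 + 2z - 8.
Rational-root test: any integer root divides -8. Testing small divisors, z = 1 works: p(1) = 1 + 5 + 2 + (-8) = 0, so (z - 1) is a factor.
Dividing, p(z) = (z - 1)(z^2 + 6z + 8).
Factor z^2 + 6z + 8: two numbers with sum -6 and product 8 are -2 and -4, so z^2 + 6z + 8 = (z + 2)(z + 4).
Hence p(z) = (z - 1) (z + 2) (z + 4), with roots -4, -2, 1.

-4, -2, 1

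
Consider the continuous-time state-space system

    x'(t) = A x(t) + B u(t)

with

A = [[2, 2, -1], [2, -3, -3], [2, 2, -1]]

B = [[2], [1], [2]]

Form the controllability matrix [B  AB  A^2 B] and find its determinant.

0

AB = [[4], [-5], [4]]
A^2B = [[-6], [11], [-6]]
Controllability matrix C = [B  AB  A^2B] = [[2, 4, -6], [1, -5, 11], [2, 4, -6]]
Expanding along the first row, det(C) = 2·((-5)·(-6) - 11·4) - 4·(1·(-6) - 11·2) + (-6)·(1·4 - (-5)·2) = 2·(-14) - 4·(-28) + (-6)·14 = 0
Since det(C) = 0, rank(C) < 3 and the system is not completely controllable.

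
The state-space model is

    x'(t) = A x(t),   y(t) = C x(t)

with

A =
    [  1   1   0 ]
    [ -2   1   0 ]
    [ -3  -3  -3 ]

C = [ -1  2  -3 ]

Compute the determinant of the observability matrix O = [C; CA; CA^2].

-1539

CA = [[4, 10, 9]]
CA^2 = [[-43, -13, -27]]
Observability matrix O = [C; CA; CA^2] = [[-1, 2, -3], [4, 10, 9], [-43, -13, -27]]
Expanding along the first row, det(O) = (-1)·(10·(-27) - 9·(-13)) - 2·(4·(-27) - 9·(-43)) + (-3)·(4·(-13) - 10·(-43)) = (-1)·(-153) - 2·279 + (-3)·378 = -1539
Since det(O) ≠ 0, rank(O) = 3 and the system is completely observable.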